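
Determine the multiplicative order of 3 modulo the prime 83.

41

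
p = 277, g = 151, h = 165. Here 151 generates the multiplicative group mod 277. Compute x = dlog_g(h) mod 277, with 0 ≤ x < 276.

248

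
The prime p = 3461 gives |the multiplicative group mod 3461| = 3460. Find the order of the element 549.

1730

The order of 549 must divide p − 1 = 3460 = 2^2 · 5 · 173.
Divisors: 1, 2, 4, 5, 10, 20, 173, 346, 692, 865, 1730, 3460.
Check each in increasing order: 549^1 ≡ 549;  549^2 ≡ 294;  549^4 ≡ 3372;  549^5 ≡ 3054;  549^10 ≡ 2982;  549^20 ≡ 1015;  549^173 ≡ 442;  549^346 ≡ 1548;  549^692 ≡ 1292;  549^865 ≡ 3460;  549^1730 ≡ 1.
Smallest exponent giving 1 is 1730.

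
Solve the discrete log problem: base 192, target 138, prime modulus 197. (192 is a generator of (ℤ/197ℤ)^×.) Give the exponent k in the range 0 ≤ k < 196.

Successive powers of 192 modulo 197:
  192^0=1  192^1=192  192^2=25  192^3=72  192^4=34  192^5=27
  192^6=62  192^7=84  192^8=171  192^9=130  192^10=138
So 192^10 ≡ 138 (mod 197), giving k = 10.

10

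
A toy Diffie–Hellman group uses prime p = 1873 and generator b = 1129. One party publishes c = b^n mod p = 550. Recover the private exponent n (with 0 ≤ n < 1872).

Baby-step giant-step with m = ceil(sqrt(1872)) = 44.
Baby table (1129^j mod 1873 for j=0..43):
  0:1  1:1129  2:1001  3:710  4:1819  5:843  6:263  7:993
  8:1043  9:1303  10:782  11:695  12:1741  13:812  14:851  15:1803
  16:1509  17:1104  18:871  19:34  20:926  21:320  22:1664  23:37
  24:567  25:1450  26:48  27:1748  28:1223  29:366  30:1154  31:1131
  32:1386  33:839  34:1366  35:735  36:76  37:1519  38:1156  39:1516
  40:1515  41:386  42:1258  43:548
Giant step factor: 1129^(-44) ≡ 1845 (mod 1873).
Scan 550·1845^i mod 1873 for i = 0, 1, …:
  i=0: 550   i=1: 1457   i=2: 410   i=3: 1631
  i=4: 1157   i=5: 1318   i=6: 556   i=7: 1289
  i=8: 1368   i=9: 1029   i=10: 1156
Match at i=10, j=38: n = 10·44 + 38 = 478.

478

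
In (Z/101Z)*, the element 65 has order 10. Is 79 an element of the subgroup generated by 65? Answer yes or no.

no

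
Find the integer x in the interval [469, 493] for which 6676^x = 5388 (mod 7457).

Compute 6676^469 mod 7457 = 6379, then multiply by 6676 repeatedly:
  6676^469=6379  6676^470=6734  6676^471=5388
Found 5388 at exponent 471.

471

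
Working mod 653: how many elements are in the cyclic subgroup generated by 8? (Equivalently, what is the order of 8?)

The order of 8 must divide p − 1 = 652 = 2^2 · 163.
Divisors: 1, 2, 4, 163, 326, 652.
Check each in increasing order: 8^1 ≡ 8;  8^2 ≡ 64;  8^4 ≡ 178;  8^163 ≡ 504;  8^326 ≡ 652;  8^652 ≡ 1.
Smallest exponent giving 1 is 652.

652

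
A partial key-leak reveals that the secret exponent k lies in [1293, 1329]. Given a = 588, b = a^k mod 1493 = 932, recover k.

1329

Compute 588^1293 mod 1493 = 762, then multiply by 588 repeatedly:
  588^1293=762  588^1294=156  588^1295=655  588^1296=1439  588^1297=1094
  588^1298=1282  588^1299=1344  588^1300=475  588^1301=109  588^1302=1386
  588^1303=1283  588^1304=439  588^1305=1336  588^1306=250  588^1307=686
  588^1308=258  588^1309=911  588^1310=1174  588^1311=546  588^1312=53
  588^1313=1304  588^1314=843  588^1315=8  588^1316=225  588^1317=916
  588^1318=1128  588^1319=372  588^1320=758  588^1321=790  588^1322=197
  588^1323=875  588^1324=908  588^1325=903  588^1326=949  588^1327=1123
  588^1328=418  588^1329=932
Found 932 at exponent 1329.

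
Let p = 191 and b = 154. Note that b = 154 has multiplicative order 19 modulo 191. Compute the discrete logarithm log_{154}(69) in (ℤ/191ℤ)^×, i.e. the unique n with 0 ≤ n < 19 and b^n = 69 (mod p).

Successive powers of 154 modulo 191:
  154^0=1  154^1=154  154^2=32  154^3=153  154^4=69
So 154^4 ≡ 69 (mod 191), giving n = 4.

4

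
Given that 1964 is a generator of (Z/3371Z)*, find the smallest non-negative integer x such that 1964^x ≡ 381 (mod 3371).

Baby-step giant-step with m = ceil(sqrt(3370)) = 59.
Baby table (1964^j mod 3371 for j=0..58):
  0:1  1:1964  2:872  3:140  4:1909  5:724  6:2745  7:951
  8:230  9:6  10:1671  11:1861  12:840  13:1341  14:973  15:2986
  16:2335  17:1380  18:36  19:3284  20:1053  21:1669  22:1304  23:2467
  24:1061  25:526  26:1538  27:216  28:2849  29:2947  30:3272  31:1082
  32:1318  33:2995  34:3156  35:2486  36:1296  37:239  38:827  39:2777
  40:3121  41:1166  42:1115  43:2081  44:1432  45:1034  46:1434  47:1591
  48:3178  49:1871  50:254  51:3319  52:2373  53:1850  54:2833  55:1862
  56:2804  57:2213  58:1113
Giant step factor: 1964^(-59) ≡ 2630 (mod 3371).
Scan 381·2630^i mod 3371 for i = 0, 1, …:
  i=0: 381   i=1: 843   i=2: 2343   i=3: 3273
  i=4: 1827   i=5: 1335   i=6: 1839   i=7: 2556
  i=8: 506   i=9: 2606     …   i=47: 858
  i=48: 1341
Match at i=48, j=13: x = 48·59 + 13 = 2845.

2845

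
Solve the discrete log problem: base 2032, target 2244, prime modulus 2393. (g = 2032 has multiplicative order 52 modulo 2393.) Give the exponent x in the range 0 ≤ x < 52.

41

Baby-step giant-step with m = ceil(sqrt(52)) = 8.
Baby table (2032^j mod 2393 for j=0..7):
  0:1  1:2032  2:1099  3:499  4:1729  5:404  6:129  7:1291
Giant step factor: 2032^(-8) ≡ 2225 (mod 2393).
Scan 2244·2225^i mod 2393 for i = 0, 1, …:
  i=0: 2244   i=1: 1102   i=2: 1518   i=3: 1027
  i=4: 2153   i=5: 2032
Match at i=5, j=1: x = 5·8 + 1 = 41.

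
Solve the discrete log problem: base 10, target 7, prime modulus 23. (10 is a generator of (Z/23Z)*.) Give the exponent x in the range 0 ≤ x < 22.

21

Successive powers of 10 modulo 23:
  10^0=1  10^1=10  10^2=8  10^3=11  10^4=18  10^5=19
  10^6=6  10^7=14  10^8=2  10^9=20  10^10=16  10^11=22
  10^12=13  10^13=15  10^14=12  10^15=5  10^16=4  10^17=17
  10^18=9  10^19=21  10^20=3  10^21=7
So 10^21 ≡ 7 (mod 23), giving x = 21.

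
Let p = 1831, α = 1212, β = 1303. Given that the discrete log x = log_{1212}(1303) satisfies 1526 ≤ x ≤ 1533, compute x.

1531

Compute 1212^1526 mod 1831 = 331, then multiply by 1212 repeatedly:
  1212^1526=331  1212^1527=183  1212^1528=245  1212^1529=318  1212^1530=906
  1212^1531=1303
Found 1303 at exponent 1531.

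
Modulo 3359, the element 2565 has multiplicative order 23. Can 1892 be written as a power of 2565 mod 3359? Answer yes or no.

no

1892 ∈ ⟨2565⟩ iff 1892^23 ≡ 1 (mod 3359), since |⟨2565⟩| = 23.
1892^23 mod 3359 = 1667.
Since 1667 ≠ 1, 1892 does not lie in the subgroup.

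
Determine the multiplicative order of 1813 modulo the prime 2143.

The order of 1813 must divide p − 1 = 2142 = 2 · 3^2 · 7 · 17.
Divisors: 1, 2, 3, 6, 7, 9, 14, 17, 18, 21, 34, 42, 51, 63, 102, 119, 126, 153, 238, 306, 357, 714, 1071, 2142.
Check each in increasing order: 1813^1 ≡ 1813;  1813^2 ≡ 1750;  1813^3 ≡ 1110;  1813^6 ≡ 2018;  1813^7 ≡ 533;  1813^9 ≡ 545;  1813^14 ≡ 1213;  1813^17 ≡ 626;  1813^18 ≡ 1291;  1813^21 ≡ 1486;  1813^34 ≡ 1850;  1813^42 ≡ 906;  1813^51 ≡ 880;  1813^63 ≡ 512;  1813^102 ≡ 777;  1813^119 ≡ 2084;  1813^126 ≡ 698;  1813^153 ≡ 143;  1813^238 ≡ 1338;  1813^306 ≡ 1162;  1813^357 ≡ 349;  1813^714 ≡ 1793;  1813^1071 ≡ 1.
Smallest exponent giving 1 is 1071.

1071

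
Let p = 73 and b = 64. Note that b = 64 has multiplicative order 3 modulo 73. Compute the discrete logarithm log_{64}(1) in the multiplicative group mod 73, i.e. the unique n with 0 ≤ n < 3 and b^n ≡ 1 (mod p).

0

Successive powers of 64 modulo 73:
  64^0=1
So 64^0 ≡ 1 (mod 73), giving n = 0.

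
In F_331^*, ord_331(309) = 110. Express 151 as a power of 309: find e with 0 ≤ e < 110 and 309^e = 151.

85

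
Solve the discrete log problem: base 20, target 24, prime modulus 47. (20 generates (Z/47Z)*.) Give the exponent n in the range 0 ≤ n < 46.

2

Baby-step giant-step with m = ceil(sqrt(46)) = 7.
Baby table (20^j mod 47 for j=0..6):
  0:1  1:20  2:24  3:10  4:12  5:5  6:6
Giant step factor: 20^(-7) ≡ 38 (mod 47).
Scan 24·38^i mod 47 for i = 0, 1, …:
  i=0: 24
Match at i=0, j=2: n = 0·7 + 2 = 2.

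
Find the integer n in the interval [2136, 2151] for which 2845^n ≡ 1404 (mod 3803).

2149

Compute 2845^2136 mod 3803 = 3470, then multiply by 2845 repeatedly:
  2845^2136=3470  2845^2137=3365  2845^2138=1274  2845^2139=271  2845^2140=2789
  2845^2141=1647  2845^2142=419  2845^2143=1716  2845^2144=2771  2845^2145=3679
  2845^2146=899  2845^2147=2039  2845^2148=1380  2845^2149=1404
Found 1404 at exponent 2149.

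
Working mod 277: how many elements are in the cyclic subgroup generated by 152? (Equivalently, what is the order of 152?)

92

The order of 152 must divide p − 1 = 276 = 2^2 · 3 · 23.
Divisors: 1, 2, 3, 4, 6, 12, 23, 46, 69, 92, 138, 276.
Check each in increasing order: 152^1 ≡ 152;  152^2 ≡ 113;  152^3 ≡ 2;  152^4 ≡ 27;  152^6 ≡ 4;  152^12 ≡ 16;  152^23 ≡ 60;  152^46 ≡ 276;  152^69 ≡ 217;  152^92 ≡ 1.
Smallest exponent giving 1 is 92.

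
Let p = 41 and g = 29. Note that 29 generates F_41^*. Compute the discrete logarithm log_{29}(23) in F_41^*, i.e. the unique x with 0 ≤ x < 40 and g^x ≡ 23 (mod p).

28

Successive powers of 29 modulo 41:
  29^0=1  29^1=29  29^2=21  29^3=35  29^4=31  29^5=38
  29^6=36  29^7=19  29^8=18  29^9=30  29^10=9  29^11=15
  29^12=25  29^13=28  29^14=33  29^15=14  29^16=37  29^17=7
  29^18=39  29^19=24  29^20=40  29^21=12  29^22=20  29^23=6
  29^24=10  29^25=3  29^26=5  29^27=22  29^28=23
So 29^28 ≡ 23 (mod 41), giving x = 28.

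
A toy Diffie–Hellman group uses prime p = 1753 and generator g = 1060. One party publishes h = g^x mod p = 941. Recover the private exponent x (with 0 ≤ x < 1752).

1281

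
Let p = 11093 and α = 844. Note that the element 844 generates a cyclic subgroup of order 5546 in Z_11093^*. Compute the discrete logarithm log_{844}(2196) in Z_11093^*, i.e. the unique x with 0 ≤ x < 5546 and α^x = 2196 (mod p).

1612

Baby-step giant-step with m = ceil(sqrt(5546)) = 75.
Baby table (844^j mod 11093 for j=0..74):
  0:1  1:844  2:2384  3:4263  4:3840  5:1804  6:2835  7:7745
  8:3003  9:5328  10:4167  11:467  12:5893  13:4028  14:5174  15:7307
  16:10493  17:3878  18:597  19:4683  20:3344  21:4714  22:7322  23:967
  24:6359  25:9077  26:6818  27:8218  28:2867  29:1474  30:1640  31:8628
  32:5024  33:2730  34:7869  35:7822  36:1433  37:315  38:10721  39:7729
  40:592  41:463  42:2517  43:5585  44:10308  45:3040  46:3277  47:3631
  48:2896  49:3764  50:4218  51:10232  52:5454  53:10674  54:1340  55:10567
  56:10869  57:10618  58:9541  59:10179  60:5094  61:6345  62:8354  63:6721
  64:4001  65:4572  66:9497  67:6322  68:35  69:7354  70:5789  71:4996
  72:1284  73:7675  74:10481
Giant step factor: 844^(-75) ≡ 2586 (mod 11093).
Scan 2196·2586^i mod 11093 for i = 0, 1, …:
  i=0: 2196   i=1: 10333   i=2: 9194   i=3: 3385
  i=4: 1233   i=5: 4847   i=6: 10345   i=7: 6947
  i=8: 5375   i=9: 221     …   i=20: 5804
  i=21: 315
Match at i=21, j=37: x = 21·75 + 37 = 1612.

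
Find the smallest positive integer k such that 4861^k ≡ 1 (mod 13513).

2252

The order of 4861 must divide p − 1 = 13512 = 2^3 · 3 · 563.
Divisors: 1, 2, 3, 4, 6, 8, 12, 24, 563, 1126, 1689, 2252, 3378, 4504, 6756, 13512.
Check each in increasing order: 4861^1 ≡ 4861;  4861^2 ≡ 8597;  4861^3 ≡ 7821;  4861^4 ≡ 5812;  4861^6 ≡ 8203;  4861^8 ≡ 10357;  4861^12 ≡ 7982;  4861^24 ≡ 12042;  4861^563 ≡ 12887;  4861^1126 ≡ 13512;  4861^1689 ≡ 626;  4861^2252 ≡ 1.
Smallest exponent giving 1 is 2252.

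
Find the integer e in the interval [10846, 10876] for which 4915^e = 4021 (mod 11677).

10869

Compute 4915^10846 mod 11677 = 10512, then multiply by 4915 repeatedly:
  4915^10846=10512  4915^10847=7432  4915^10848=2624  4915^10849=5552  4915^10850=10608
  4915^10851=515  4915^10852=8993  4915^10853=3150  4915^10854=10225  4915^10855=9744
  4915^10856=4383  4915^10857=10057  4915^10858=1414  4915^10859=1995  4915^10860=8422
  4915^10861=10842  4915^10862=6279  4915^10863=10651  4915^10864=1674  4915^10865=7102
  4915^10866=3777  4915^10867=9202  4915^10868=2809  4915^10869=4021
Found 4021 at exponent 10869.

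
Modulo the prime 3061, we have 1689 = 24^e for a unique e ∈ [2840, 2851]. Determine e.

2844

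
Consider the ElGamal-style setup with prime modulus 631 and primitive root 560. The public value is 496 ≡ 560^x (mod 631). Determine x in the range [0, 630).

372

Baby-step giant-step with m = ceil(sqrt(630)) = 26.
Baby table (560^j mod 631 for j=0..25):
  0:1  1:560  2:624  3:497  4:49  5:307  6:288  7:375
  8:508  9:530  10:230  11:76  12:283  13:99  14:543  15:569
  16:616  17:434  18:105  19:117  20:527  21:443  22:97  23:54
  24:583  25:253
Giant step factor: 560^(-26) ≡ 77 (mod 631).
Scan 496·77^i mod 631 for i = 0, 1, …:
  i=0: 496   i=1: 332   i=2: 324   i=3: 339
  i=4: 232   i=5: 196   i=6: 579   i=7: 413
  i=8: 251   i=9: 397     …   i=13: 318
  i=14: 508
Match at i=14, j=8: x = 14·26 + 8 = 372.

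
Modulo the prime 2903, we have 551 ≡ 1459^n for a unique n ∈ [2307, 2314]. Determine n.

2307

Compute 1459^2307 mod 2903 = 551, then multiply by 1459 repeatedly:
  1459^2307=551
Found 551 at exponent 2307.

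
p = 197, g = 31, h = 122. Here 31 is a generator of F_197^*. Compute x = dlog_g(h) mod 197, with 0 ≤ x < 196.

Baby-step giant-step with m = ceil(sqrt(196)) = 14.
Baby table (31^j mod 197 for j=0..13):
  0:1  1:31  2:173  3:44  4:182  5:126  6:163  7:128
  8:28  9:80  10:116  11:50  12:171  13:179
Giant step factor: 31^(-14) ≡ 6 (mod 197).
Scan 122·6^i mod 197 for i = 0, 1, …:
  i=0: 122   i=1: 141   i=2: 58   i=3: 151
  i=4: 118   i=5: 117   i=6: 111   i=7: 75
  i=8: 56   i=9: 139   i=10: 46   i=11: 79
  i=12: 80
Match at i=12, j=9: x = 12·14 + 9 = 177.

177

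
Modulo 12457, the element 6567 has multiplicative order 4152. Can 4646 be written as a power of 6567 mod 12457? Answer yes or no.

no

4646 ∈ ⟨6567⟩ iff 4646^4152 ≡ 1 (mod 12457), since |⟨6567⟩| = 4152.
4646^4152 mod 12457 = 486.
Since 486 ≠ 1, 4646 does not lie in the subgroup.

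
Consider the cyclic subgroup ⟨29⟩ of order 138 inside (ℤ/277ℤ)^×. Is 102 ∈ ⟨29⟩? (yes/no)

102 ∈ ⟨29⟩ iff 102^138 ≡ 1 (mod 277), since |⟨29⟩| = 138.
102^138 mod 277 = 1.
Since 1 = 1, 102 lies in the subgroup.

yes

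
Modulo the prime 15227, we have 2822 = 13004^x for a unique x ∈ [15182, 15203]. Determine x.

Compute 13004^15182 mod 15227 = 13388, then multiply by 13004 repeatedly:
  13004^15182=13388  13004^15183=7261  13004^15184=14644  13004^15185=1714  13004^15186=11755
  13004^15187=13394  13004^15188=9150  13004^15189=2822
Found 2822 at exponent 15189.

15189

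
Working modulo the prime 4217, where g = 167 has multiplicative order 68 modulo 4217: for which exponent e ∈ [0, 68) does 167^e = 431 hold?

62

Baby-step giant-step with m = ceil(sqrt(68)) = 9.
Baby table (167^j mod 4217 for j=0..8):
  0:1  1:167  2:2587  3:1895  4:190  5:2211  6:2358  7:1605
  8:2364
Giant step factor: 167^(-9) ≡ 3020 (mod 4217).
Scan 431·3020^i mod 4217 for i = 0, 1, …:
  i=0: 431   i=1: 2784   i=2: 3199   i=3: 4050
  i=4: 1700   i=5: 1911   i=6: 2364
Match at i=6, j=8: e = 6·9 + 8 = 62.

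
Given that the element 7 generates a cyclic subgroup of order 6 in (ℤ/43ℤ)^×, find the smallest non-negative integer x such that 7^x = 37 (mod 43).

Successive powers of 7 modulo 43:
  7^0=1  7^1=7  7^2=6  7^3=42  7^4=36  7^5=37
So 7^5 ≡ 37 (mod 43), giving x = 5.

5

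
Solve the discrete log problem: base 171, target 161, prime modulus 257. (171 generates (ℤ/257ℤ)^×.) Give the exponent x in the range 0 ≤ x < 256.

15

Successive powers of 171 modulo 257:
  171^0=1  171^1=171  171^2=200  171^3=19  171^4=165  171^5=202
  171^6=104  171^7=51  171^8=240  171^9=177  171^10=198  171^11=191
  171^12=22  171^13=164  171^14=31  171^15=161
So 171^15 ≡ 161 (mod 257), giving x = 15.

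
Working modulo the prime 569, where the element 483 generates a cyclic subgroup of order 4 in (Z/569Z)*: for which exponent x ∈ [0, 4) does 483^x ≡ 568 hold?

Successive powers of 483 modulo 569:
  483^0=1  483^1=483  483^2=568
So 483^2 ≡ 568 (mod 569), giving x = 2.

2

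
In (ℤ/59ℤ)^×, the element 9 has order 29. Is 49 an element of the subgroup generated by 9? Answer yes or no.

yes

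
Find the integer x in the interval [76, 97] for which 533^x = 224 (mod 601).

89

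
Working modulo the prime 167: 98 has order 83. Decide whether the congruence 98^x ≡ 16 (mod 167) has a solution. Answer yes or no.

16 ∈ ⟨98⟩ iff 16^83 ≡ 1 (mod 167), since |⟨98⟩| = 83.
16^83 mod 167 = 1.
Since 1 = 1, 16 lies in the subgroup.

yes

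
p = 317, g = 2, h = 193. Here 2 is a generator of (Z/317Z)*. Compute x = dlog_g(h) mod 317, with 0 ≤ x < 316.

Baby-step giant-step with m = ceil(sqrt(316)) = 18.
Baby table (2^j mod 317 for j=0..17):
  0:1  1:2  2:4  3:8  4:16  5:32  6:64  7:128
  8:256  9:195  10:73  11:146  12:292  13:267  14:217  15:117
  16:234  17:151
Giant step factor: 2^(-18) ≡ 169 (mod 317).
Scan 193·169^i mod 317 for i = 0, 1, …:
  i=0: 193   i=1: 283   i=2: 277   i=3: 214
  i=4: 28   i=5: 294   i=6: 234
Match at i=6, j=16: x = 6·18 + 16 = 124.

124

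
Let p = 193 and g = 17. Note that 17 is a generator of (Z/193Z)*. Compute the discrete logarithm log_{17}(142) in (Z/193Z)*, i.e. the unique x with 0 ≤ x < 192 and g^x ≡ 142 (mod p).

Successive powers of 17 modulo 193:
  17^0=1  17^1=17  17^2=96  17^3=88  17^4=145  17^5=149
  17^6=24  17^7=22  17^8=181  17^9=182  17^10=6  17^11=102
  17^12=190  17^13=142
So 17^13 ≡ 142 (mod 193), giving x = 13.

13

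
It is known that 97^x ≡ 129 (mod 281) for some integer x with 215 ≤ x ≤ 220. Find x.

217

Compute 97^215 mod 281 = 65, then multiply by 97 repeatedly:
  97^215=65  97^216=123  97^217=129
Found 129 at exponent 217.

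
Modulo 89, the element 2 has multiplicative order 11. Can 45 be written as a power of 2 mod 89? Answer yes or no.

45 ∈ ⟨2⟩ iff 45^11 ≡ 1 (mod 89), since |⟨2⟩| = 11.
45^11 mod 89 = 1.
Since 1 = 1, 45 lies in the subgroup.

yes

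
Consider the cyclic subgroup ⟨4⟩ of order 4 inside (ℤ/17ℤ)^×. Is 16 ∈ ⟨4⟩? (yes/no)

⟨4⟩ has order 4; its elements mod 17 are {1, 4, 13, 16}.
16 is in this set.

yes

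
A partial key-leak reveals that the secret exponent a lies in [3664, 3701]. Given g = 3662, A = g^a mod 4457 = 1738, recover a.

3666

Compute 3662^3664 mod 4457 = 4455, then multiply by 3662 repeatedly:
  3662^3664=4455  3662^3665=1590  3662^3666=1738
Found 1738 at exponent 3666.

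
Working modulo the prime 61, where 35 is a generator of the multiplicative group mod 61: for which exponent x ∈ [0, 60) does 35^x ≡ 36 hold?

34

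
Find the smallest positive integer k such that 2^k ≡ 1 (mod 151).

15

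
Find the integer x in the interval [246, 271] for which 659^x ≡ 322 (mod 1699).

Compute 659^246 mod 1699 = 418, then multiply by 659 repeatedly:
  659^246=418  659^247=224  659^248=1502  659^249=1000  659^250=1487
  659^251=1309  659^252=1238  659^253=322
Found 322 at exponent 253.

253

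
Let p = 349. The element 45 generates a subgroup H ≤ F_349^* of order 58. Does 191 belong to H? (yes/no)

191 ∈ ⟨45⟩ iff 191^58 ≡ 1 (mod 349), since |⟨45⟩| = 58.
191^58 mod 349 = 122.
Since 122 ≠ 1, 191 does not lie in the subgroup.

no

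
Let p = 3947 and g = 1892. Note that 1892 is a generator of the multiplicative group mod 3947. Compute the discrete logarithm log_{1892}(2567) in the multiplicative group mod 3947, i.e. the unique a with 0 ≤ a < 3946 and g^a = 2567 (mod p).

3062

Baby-step giant-step with m = ceil(sqrt(3946)) = 63.
Baby table (1892^j mod 3947 for j=0..62):
  0:1  1:1892  2:3682  3:3836  4:3126  5:1786  6:480  7:350
  8:3051  9:1978  10:620  11:781  12:1474  13:2226  14:143  15:2160
  16:1575  17:3862  18:1007  19:2790  20:1541  21:2686  22:2123  23:2617
  24:1826  25:1167  26:1591  27:2558  28:714  29:1014  30:246  31:3633
  32:1909  33:323  34:3278  35:1239  36:3617  37:3213  38:616  39:1107
  40:2534  41:2670  42:3427  43:2910  44:3602  45:2462  46:644  47:2772
  48:3008  49:3509  50:174  51:1607  52:1254  53:421  54:3185  55:2898
  56:633  57:1695  58:1976  59:783  60:1311  61:1696  62:3868
Giant step factor: 1892^(-63) ≡ 541 (mod 3947).
Scan 2567·541^i mod 3947 for i = 0, 1, …:
  i=0: 2567   i=1: 3350   i=2: 677   i=3: 3133
  i=4: 1690   i=5: 2533   i=6: 744   i=7: 3857
  i=8: 2621   i=9: 988     …   i=47: 3328
  i=48: 616
Match at i=48, j=38: a = 48·63 + 38 = 3062.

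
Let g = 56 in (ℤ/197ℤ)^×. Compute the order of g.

196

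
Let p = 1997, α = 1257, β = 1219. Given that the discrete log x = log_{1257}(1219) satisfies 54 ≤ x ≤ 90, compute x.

Compute 1257^54 mod 1997 = 1185, then multiply by 1257 repeatedly:
  1257^54=1185  1257^55=1780  1257^56=820  1257^57=288  1257^58=559
  1257^59=1716  1257^60=252  1257^61=1238  1257^62=503  1257^63=1219
Found 1219 at exponent 63.

63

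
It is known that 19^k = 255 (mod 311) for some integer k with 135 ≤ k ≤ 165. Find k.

Compute 19^135 mod 311 = 68, then multiply by 19 repeatedly:
  19^135=68  19^136=48  19^137=290  19^138=223  19^139=194
  19^140=265  19^141=59  19^142=188  19^143=151  19^144=70
  19^145=86  19^146=79  19^147=257  19^148=218  19^149=99
  19^150=15  19^151=285  19^152=128  19^153=255
Found 255 at exponent 153.

153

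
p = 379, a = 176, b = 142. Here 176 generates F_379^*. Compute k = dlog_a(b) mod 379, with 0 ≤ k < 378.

372

Baby-step giant-step with m = ceil(sqrt(378)) = 20.
Baby table (176^j mod 379 for j=0..19):
  0:1  1:176  2:277  3:240  4:171  5:155  6:371  7:108
  8:58  9:354  10:148  11:276  12:64  13:273  14:294  15:200
  16:332  17:66  18:246  19:90
Giant step factor: 176^(-20) ≡ 34 (mod 379).
Scan 142·34^i mod 379 for i = 0, 1, …:
  i=0: 142   i=1: 280   i=2: 45   i=3: 14
  i=4: 97   i=5: 266   i=6: 327   i=7: 127
  i=8: 149   i=9: 139     …   i=17: 314
  i=18: 64
Match at i=18, j=12: k = 18·20 + 12 = 372.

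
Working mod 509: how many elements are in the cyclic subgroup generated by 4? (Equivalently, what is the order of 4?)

254

The order of 4 must divide p − 1 = 508 = 2^2 · 127.
Divisors: 1, 2, 4, 127, 254, 508.
Check each in increasing order: 4^1 ≡ 4;  4^2 ≡ 16;  4^4 ≡ 256;  4^127 ≡ 508;  4^254 ≡ 1.
Smallest exponent giving 1 is 254.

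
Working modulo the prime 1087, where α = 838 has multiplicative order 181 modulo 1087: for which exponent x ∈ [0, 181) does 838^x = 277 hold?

148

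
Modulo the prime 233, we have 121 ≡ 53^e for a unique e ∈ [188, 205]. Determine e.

190

Compute 53^188 mod 233 = 81, then multiply by 53 repeatedly:
  53^188=81  53^189=99  53^190=121
Found 121 at exponent 190.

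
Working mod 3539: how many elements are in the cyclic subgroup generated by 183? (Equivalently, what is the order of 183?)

1769

The order of 183 must divide p − 1 = 3538 = 2 · 29 · 61.
Divisors: 1, 2, 29, 58, 61, 122, 1769, 3538.
Check each in increasing order: 183^1 ≡ 183;  183^2 ≡ 1638;  183^29 ≡ 3187;  183^58 ≡ 39;  183^61 ≡ 1089;  183^122 ≡ 356;  183^1769 ≡ 1.
Smallest exponent giving 1 is 1769.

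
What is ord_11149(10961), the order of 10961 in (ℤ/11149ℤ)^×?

11148

The order of 10961 must divide p − 1 = 11148 = 2^2 · 3 · 929.
Divisors: 1, 2, 3, 4, 6, 12, 929, 1858, 2787, 3716, 5574, 11148.
Check each in increasing order: 10961^1 ≡ 10961;  10961^2 ≡ 1897;  10961^3 ≡ 132;  10961^4 ≡ 8631;  10961^6 ≡ 6275;  10961^12 ≡ 8506;  10961^929 ≡ 8021;  10961^1858 ≡ 6711;  10961^2787 ≡ 1559;  10961^3716 ≡ 6710;  10961^5574 ≡ 11148;  10961^11148 ≡ 1.
Smallest exponent giving 1 is 11148.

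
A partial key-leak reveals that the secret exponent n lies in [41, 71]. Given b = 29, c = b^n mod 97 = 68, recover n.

Compute 29^41 mod 97 = 76, then multiply by 29 repeatedly:
  29^41=76  29^42=70  29^43=90  29^44=88  29^45=30
  29^46=94  29^47=10  29^48=96  29^49=68
Found 68 at exponent 49.

49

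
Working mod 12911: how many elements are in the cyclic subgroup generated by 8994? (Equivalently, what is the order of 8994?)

6455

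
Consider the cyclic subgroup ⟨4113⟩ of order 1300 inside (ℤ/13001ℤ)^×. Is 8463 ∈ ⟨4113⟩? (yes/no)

8463 ∈ ⟨4113⟩ iff 8463^1300 ≡ 1 (mod 13001), since |⟨4113⟩| = 1300.
8463^1300 mod 13001 = 1.
Since 1 = 1, 8463 lies in the subgroup.

yes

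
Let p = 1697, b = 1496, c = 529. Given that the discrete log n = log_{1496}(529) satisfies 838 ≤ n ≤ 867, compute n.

840

Compute 1496^838 mod 1697 = 289, then multiply by 1496 repeatedly:
  1496^838=289  1496^839=1306  1496^840=529
Found 529 at exponent 840.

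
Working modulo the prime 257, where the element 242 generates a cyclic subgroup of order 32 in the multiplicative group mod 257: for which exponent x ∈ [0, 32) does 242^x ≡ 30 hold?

Successive powers of 242 modulo 257:
  242^0=1  242^1=242  242^2=225  242^3=223  242^4=253  242^5=60
  242^6=128  242^7=136  242^8=16  242^9=17  242^10=2  242^11=227
  242^12=193  242^13=189  242^14=249  242^15=120  242^16=256  242^17=15
  242^18=32  242^19=34  242^20=4  242^21=197  242^22=129  242^23=121
  242^24=241  242^25=240  242^26=255  242^27=30
So 242^27 ≡ 30 (mod 257), giving x = 27.

27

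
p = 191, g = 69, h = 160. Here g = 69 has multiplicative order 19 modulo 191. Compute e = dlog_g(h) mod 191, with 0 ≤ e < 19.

14

Successive powers of 69 modulo 191:
  69^0=1  69^1=69  69^2=177  69^3=180  69^4=5  69^5=154
  69^6=121  69^7=136  69^8=25  69^9=6  69^10=32  69^11=107
  69^12=125  69^13=30  69^14=160
So 69^14 ≡ 160 (mod 191), giving e = 14.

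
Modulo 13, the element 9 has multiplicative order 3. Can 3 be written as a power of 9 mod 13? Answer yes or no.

yes

⟨9⟩ has order 3; its elements mod 13 are {1, 3, 9}.
3 is in this set.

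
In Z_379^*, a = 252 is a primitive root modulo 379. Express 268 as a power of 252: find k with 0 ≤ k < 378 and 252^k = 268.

112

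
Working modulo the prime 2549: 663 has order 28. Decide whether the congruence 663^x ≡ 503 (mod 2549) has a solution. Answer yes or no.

503 ∈ ⟨663⟩ iff 503^28 ≡ 1 (mod 2549), since |⟨663⟩| = 28.
503^28 mod 2549 = 1.
Since 1 = 1, 503 lies in the subgroup.

yes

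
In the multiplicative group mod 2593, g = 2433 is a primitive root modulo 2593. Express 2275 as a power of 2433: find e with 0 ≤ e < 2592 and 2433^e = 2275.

Baby-step giant-step with m = ceil(sqrt(2592)) = 51.
Baby table (2433^j mod 2593 for j=0..50):
  0:1  1:2433  2:2263  3:940  4:2587  5:960  6:1980  7:2139
  8:36  9:2019  10:1085  11:131  12:2377  13:851  14:1269  15:1807
  16:1296  17:80  18:165  19:2123  20:3  21:2113  22:1603  23:227
  24:2575  25:287  26:754  27:1231  28:108  29:871  30:662  31:393
  32:1945  33:2553  34:1214  35:235  36:1295  37:240  38:495  39:1183
  40:9  41:1153  42:2216  43:681  44:2539  45:861  46:2262  47:1100
  48:324  49:20  50:1986
Giant step factor: 2433^(-51) ≡ 651 (mod 2593).
Scan 2275·651^i mod 2593 for i = 0, 1, …:
  i=0: 2275   i=1: 422   i=2: 2457   i=3: 2219
  i=4: 268   i=5: 737   i=6: 82   i=7: 1522
  i=8: 296   i=9: 814   i=10: 942   i=11: 1294
  i=12: 2262
Match at i=12, j=46: e = 12·51 + 46 = 658.

658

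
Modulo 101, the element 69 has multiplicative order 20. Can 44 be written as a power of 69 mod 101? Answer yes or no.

⟨69⟩ has order 20; its elements mod 101 are {1, 6, 10, 14, 17, 32, 36, 39, 41, 44, 57, 60, 62, 65, 69, 84, 87, 91, 95, 100}.
44 is in this set.

yes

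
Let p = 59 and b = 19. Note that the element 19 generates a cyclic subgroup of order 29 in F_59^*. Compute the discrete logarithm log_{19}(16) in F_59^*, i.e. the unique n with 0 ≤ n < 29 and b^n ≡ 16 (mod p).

Successive powers of 19 modulo 59:
  19^0=1  19^1=19  19^2=7  19^3=15  19^4=49  19^5=46
  19^6=48  19^7=27  19^8=41  19^9=12  19^10=51  19^11=25
  19^12=3  19^13=57  19^14=21  19^15=45  19^16=29  19^17=20
  19^18=26  19^19=22  19^20=5  19^21=36  19^22=35  19^23=16
So 19^23 ≡ 16 (mod 59), giving n = 23.

23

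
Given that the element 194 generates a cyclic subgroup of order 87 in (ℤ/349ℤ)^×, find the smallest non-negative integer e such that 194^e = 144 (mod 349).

Baby-step giant-step with m = ceil(sqrt(87)) = 10.
Baby table (194^j mod 349 for j=0..9):
  0:1  1:194  2:293  3:304  4:344  5:77  6:280  7:225
  8:25  9:313
Giant step factor: 194^(-10) ≡ 87 (mod 349).
Scan 144·87^i mod 349 for i = 0, 1, …:
  i=0: 144   i=1: 313
Match at i=1, j=9: e = 1·10 + 9 = 19.

19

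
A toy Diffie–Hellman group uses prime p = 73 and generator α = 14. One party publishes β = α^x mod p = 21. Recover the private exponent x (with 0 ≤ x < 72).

Successive powers of 14 modulo 73:
  14^0=1  14^1=14  14^2=50  14^3=43  14^4=18  14^5=33
  14^6=24  14^7=44  14^8=32  14^9=10  14^10=67  14^11=62
  14^12=65  14^13=34  14^14=38  14^15=21
So 14^15 ≡ 21 (mod 73), giving x = 15.

15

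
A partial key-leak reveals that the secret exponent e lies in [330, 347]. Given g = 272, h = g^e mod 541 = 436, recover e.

336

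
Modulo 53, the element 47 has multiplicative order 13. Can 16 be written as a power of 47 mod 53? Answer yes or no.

yes

⟨47⟩ has order 13; its elements mod 53 are {1, 10, 13, 15, 16, 24, 28, 36, 42, 44, 46, 47, 49}.
16 is in this set.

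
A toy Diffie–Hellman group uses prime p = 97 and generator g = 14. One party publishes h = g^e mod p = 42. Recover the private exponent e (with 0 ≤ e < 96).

39

Baby-step giant-step with m = ceil(sqrt(96)) = 10.
Baby table (14^j mod 97 for j=0..9):
  0:1  1:14  2:2  3:28  4:4  5:56  6:8  7:15
  8:16  9:30
Giant step factor: 14^(-10) ≡ 94 (mod 97).
Scan 42·94^i mod 97 for i = 0, 1, …:
  i=0: 42   i=1: 68   i=2: 87   i=3: 30
Match at i=3, j=9: e = 3·10 + 9 = 39.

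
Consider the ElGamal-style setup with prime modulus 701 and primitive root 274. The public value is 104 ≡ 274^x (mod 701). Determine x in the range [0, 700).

195

Baby-step giant-step with m = ceil(sqrt(700)) = 27.
Baby table (274^j mod 701 for j=0..26):
  0:1  1:274  2:69  3:680  4:555  5:654  6:441  7:262
  8:286  9:553  10:106  11:303  12:304  13:578  14:647  15:626
  16:480  17:433  18:173  19:435  20:20  21:573  22:679  23:281
  24:585  25:462  26:408
Giant step factor: 274^(-27) ≡ 40 (mod 701).
Scan 104·40^i mod 701 for i = 0, 1, …:
  i=0: 104   i=1: 655   i=2: 263   i=3: 5
  i=4: 200   i=5: 289   i=6: 344   i=7: 441
Match at i=7, j=6: x = 7·27 + 6 = 195.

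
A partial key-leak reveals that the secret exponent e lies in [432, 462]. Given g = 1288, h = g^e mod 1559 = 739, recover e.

437

Compute 1288^432 mod 1559 = 128, then multiply by 1288 repeatedly:
  1288^432=128  1288^433=1169  1288^434=1237  1288^435=1517  1288^436=469
  1288^437=739
Found 739 at exponent 437.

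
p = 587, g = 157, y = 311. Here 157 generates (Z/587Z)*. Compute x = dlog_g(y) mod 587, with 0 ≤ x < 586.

134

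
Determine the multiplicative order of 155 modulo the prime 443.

The order of 155 must divide p − 1 = 442 = 2 · 13 · 17.
Divisors: 1, 2, 13, 17, 26, 34, 221, 442.
Check each in increasing order: 155^1 ≡ 155;  155^2 ≡ 103;  155^13 ≡ 409;  155^17 ≡ 339;  155^26 ≡ 270;  155^34 ≡ 184;  155^221 ≡ 1.
Smallest exponent giving 1 is 221.

221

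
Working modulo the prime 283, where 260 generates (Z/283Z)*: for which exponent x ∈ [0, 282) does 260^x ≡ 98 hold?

Baby-step giant-step with m = ceil(sqrt(282)) = 17.
Baby table (260^j mod 283 for j=0..16):
  0:1  1:260  2:246  3:2  4:237  5:209  6:4  7:191
  8:135  9:8  10:99  11:270  12:16  13:198  14:257  15:32
  16:113
Giant step factor: 260^(-17) ≡ 234 (mod 283).
Scan 98·234^i mod 283 for i = 0, 1, …:
  i=0: 98   i=1: 9   i=2: 125   i=3: 101
  i=4: 145   i=5: 253   i=6: 55   i=7: 135
Match at i=7, j=8: x = 7·17 + 8 = 127.

127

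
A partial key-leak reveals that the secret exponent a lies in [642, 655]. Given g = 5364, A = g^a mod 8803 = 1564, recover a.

Compute 5364^642 mod 8803 = 1061, then multiply by 5364 repeatedly:
  5364^642=1061  5364^643=4466  5364^644=2661  5364^645=3941  5364^646=3521
  5364^647=4209  5364^648=6184  5364^649=1272  5364^650=683  5364^651=1564
Found 1564 at exponent 651.

651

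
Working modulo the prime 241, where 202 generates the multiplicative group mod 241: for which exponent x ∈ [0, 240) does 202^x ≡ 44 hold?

Baby-step giant-step with m = ceil(sqrt(240)) = 16.
Baby table (202^j mod 241 for j=0..15):
  0:1  1:202  2:75  3:208  4:82  5:176  6:125  7:186
  8:217  9:213  10:128  11:69  12:201  13:114  14:133  15:115
Giant step factor: 202^(-16) ≡ 100 (mod 241).
Scan 44·100^i mod 241 for i = 0, 1, …:
  i=0: 44   i=1: 62   i=2: 175   i=3: 148
  i=4: 99   i=5: 19   i=6: 213
Match at i=6, j=9: x = 6·16 + 9 = 105.

105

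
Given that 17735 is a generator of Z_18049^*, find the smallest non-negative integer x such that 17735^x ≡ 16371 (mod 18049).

3046

Baby-step giant-step with m = ceil(sqrt(18048)) = 135.
Baby table (17735^j mod 18049 for j=0..134):
  0:1  1:17735  2:8351  3:12940  4:15914  5:2577  6:3027  7:6119
  8:9877  9:3050  10:16946  11:3411  12:11886  13:3939  14:8535  15:9311
  16:284  17:1069  18:7265  19:11013  20:7326  21:9908  22:11365  23:5092
  24:7473  25:17897  26:11630  27:12127  28:461  29:17687  30:5374  31:9170
  32:8460  33:14812  34:5674  35:5215  36:4949  37:16277  38:14938  39:2208
  40:10599  41:10979  42:18002  43:14758  44:4581  45:5486  46:10100  47:5224
  48:2123  49:1191  50:5055  51:1042  52:15743  53:2124  54:877  55:13406
  56:13982  57:13608  58:4701  59:3904  60:1476  61:5810  62:16658  63:3598
  64:7315  65:13362  66:9749  67:7144  68:12909  69:7599  70:14431  71:17014
  72:108  73:2186  74:17507  75:7747  76:4057  77:7581  78:2034  79:11088
  80:1825  81:4518  82:7219  83:7408  84:2209  85:10285  86:1281  87:12893
  88:12623  89:7158  90:8513  91:16219  92:15101  93:5173  94:88  95:8466
  96:12928  97:1633  98:10659  99:10188  100:13690  101:15051  102:2824  103:15714
  104:11230  105:11384  106:17175  107:3701  108:11071  109:7163  110:6943  111:3827
  112:7605  113:12547  114:12973  115:5552  116:7425  117:14920  118:7860  119:4673
  120:12696  121:2285  122:4470  123:4242  124:3638  125:12804  126:4471  127:3928
  128:11989  129:7695  130:2336  131:6505  132:15016  133:13814  134:12213
Giant step factor: 17735^(-135) ≡ 15038 (mod 18049).
Scan 16371·15038^i mod 18049 for i = 0, 1, …:
  i=0: 16371   i=1: 16787   i=2: 9592   i=3: 14937
  i=4: 2801   i=5: 13121   i=6: 1930   i=7: 548
  i=8: 10480   i=9: 12421     …   i=21: 13432
  i=22: 4057
Match at i=22, j=76: x = 22·135 + 76 = 3046.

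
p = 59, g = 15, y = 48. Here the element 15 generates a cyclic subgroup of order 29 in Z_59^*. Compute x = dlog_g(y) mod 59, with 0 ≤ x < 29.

2

Successive powers of 15 modulo 59:
  15^0=1  15^1=15  15^2=48
So 15^2 ≡ 48 (mod 59), giving x = 2.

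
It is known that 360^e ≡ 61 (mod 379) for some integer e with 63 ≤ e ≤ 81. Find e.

70

Compute 360^63 mod 379 = 328, then multiply by 360 repeatedly:
  360^63=328  360^64=211  360^65=160  360^66=371  360^67=152
  360^68=144  360^69=296  360^70=61
Found 61 at exponent 70.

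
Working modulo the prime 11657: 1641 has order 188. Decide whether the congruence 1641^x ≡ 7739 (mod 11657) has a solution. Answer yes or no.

7739 ∈ ⟨1641⟩ iff 7739^188 ≡ 1 (mod 11657), since |⟨1641⟩| = 188.
7739^188 mod 11657 = 2868.
Since 2868 ≠ 1, 7739 does not lie in the subgroup.

no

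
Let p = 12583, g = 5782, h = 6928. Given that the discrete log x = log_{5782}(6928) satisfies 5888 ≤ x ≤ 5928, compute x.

Compute 5782^5888 mod 12583 = 4438, then multiply by 5782 repeatedly:
  5782^5888=4438  5782^5889=3779  5782^5890=6090  5782^5891=5146  5782^5892=7960
  5782^5893=8689  5782^5894=8462  5782^5895=4580  5782^5896=6928
Found 6928 at exponent 5896.

5896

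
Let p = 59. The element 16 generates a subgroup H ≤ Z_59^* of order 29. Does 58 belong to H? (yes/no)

no

58 ∈ ⟨16⟩ iff 58^29 ≡ 1 (mod 59), since |⟨16⟩| = 29.
58^29 mod 59 = 58.
Since 58 ≠ 1, 58 does not lie in the subgroup.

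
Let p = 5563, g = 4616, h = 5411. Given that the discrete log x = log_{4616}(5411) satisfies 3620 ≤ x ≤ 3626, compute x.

3624

Compute 4616^3620 mod 5563 = 1732, then multiply by 4616 repeatedly:
  4616^3620=1732  4616^3621=881  4616^3622=143  4616^3623=3654  4616^3624=5411
Found 5411 at exponent 3624.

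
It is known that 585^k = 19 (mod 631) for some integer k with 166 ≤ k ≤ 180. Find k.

Compute 585^166 mod 631 = 144, then multiply by 585 repeatedly:
  585^166=144  585^167=317  585^168=562  585^169=19
Found 19 at exponent 169.

169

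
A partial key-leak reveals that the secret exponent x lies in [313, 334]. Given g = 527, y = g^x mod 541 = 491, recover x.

327

Compute 527^313 mod 541 = 244, then multiply by 527 repeatedly:
  527^313=244  527^314=371  527^315=216  527^316=222  527^317=138
  527^318=232  527^319=539  527^320=28  527^321=149  527^322=78
  527^323=531  527^324=140  527^325=204  527^326=390  527^327=491
Found 491 at exponent 327.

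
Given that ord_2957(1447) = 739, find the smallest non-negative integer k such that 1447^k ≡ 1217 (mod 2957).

623

Baby-step giant-step with m = ceil(sqrt(739)) = 28.
Baby table (1447^j mod 2957 for j=0..27):
  0:1  1:1447  2:253  3:2380  4:1912  5:1869  6:1745  7:2694
  8:892  9:1472  10:944  11:2791  12:2272  13:2357  14:1158  15:1964
  16:231  17:116  18:2260  19:2735  20:1079  21:17  22:943  23:1344
  24:2019  25:2934  26:2203  27:95
Giant step factor: 1447^(-28) ≡ 1416 (mod 2957).
Scan 1217·1416^i mod 2957 for i = 0, 1, …:
  i=0: 1217   i=1: 2298   i=2: 1268   i=3: 589
  i=4: 150   i=5: 2453   i=6: 1930   i=7: 612
  i=8: 191   i=9: 1369     …   i=21: 1944
  i=22: 2694
Match at i=22, j=7: k = 22·28 + 7 = 623.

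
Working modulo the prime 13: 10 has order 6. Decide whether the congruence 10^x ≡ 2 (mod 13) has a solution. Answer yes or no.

2 ∈ ⟨10⟩ iff 2^6 ≡ 1 (mod 13), since |⟨10⟩| = 6.
2^6 mod 13 = 12.
Since 12 ≠ 1, 2 does not lie in the subgroup.

no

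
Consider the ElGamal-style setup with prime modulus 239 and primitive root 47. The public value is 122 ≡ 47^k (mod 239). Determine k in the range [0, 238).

Baby-step giant-step with m = ceil(sqrt(238)) = 16.
Baby table (47^j mod 239 for j=0..15):
  0:1  1:47  2:58  3:97  4:18  5:129  6:88  7:73
  8:85  9:171  10:150  11:119  12:96  13:210  14:71  15:230
Giant step factor: 47^(-16) ≡ 113 (mod 239).
Scan 122·113^i mod 239 for i = 0, 1, …:
  i=0: 122   i=1: 163   i=2: 16   i=3: 135
  i=4: 198   i=5: 147   i=6: 120   i=7: 176
  i=8: 51   i=9: 27     …   i=13: 83
  i=14: 58
Match at i=14, j=2: k = 14·16 + 2 = 226.

226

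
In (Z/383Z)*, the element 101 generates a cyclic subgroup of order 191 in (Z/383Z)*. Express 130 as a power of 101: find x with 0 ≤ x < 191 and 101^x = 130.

Successive powers of 101 modulo 383:
  101^0=1  101^1=101  101^2=243  101^3=31  101^4=67  101^5=256
  101^6=195  101^7=162  101^8=276  101^9=300  101^10=43  101^11=130
So 101^11 ≡ 130 (mod 383), giving x = 11.

11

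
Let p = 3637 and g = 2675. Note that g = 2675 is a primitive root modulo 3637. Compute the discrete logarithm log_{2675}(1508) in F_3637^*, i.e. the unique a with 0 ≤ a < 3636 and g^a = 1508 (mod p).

Baby-step giant-step with m = ceil(sqrt(3636)) = 61.
Baby table (2675^j mod 3637 for j=0..60):
  0:1  1:2675  2:1646  3:2280  4:3388  5:3133  6:1127  7:3289
  8:172  9:1838  10:3063  11:3001  12:816  13:600  14:1083  15:1973
  16:488  17:3354  18:3108  19:3355  20:2146  21:1364  22:789  23:1115
  24:285  25:2242  26:3574  27:2414  28:1775  29:1840  30:1139  31:2656
  32:1739  33:102  34:75  35:590  36:3429  37:61  38:3147  39:2207
  40:874  41:2996  42:1989  43:3281  44:594  45:3218  46:3008  47:1356
  48:1211  49:2495  50:230  51:597  52:332  53:672  54:922  55:464
  56:983  57:3611  58:3190  59:848  60:2549
Giant step factor: 2675^(-61) ≡ 2605 (mod 3637).
Scan 1508·2605^i mod 3637 for i = 0, 1, …:
  i=0: 1508   i=1: 380   i=2: 636   i=3: 1945
  i=4: 384   i=5: 145   i=6: 3114   i=7: 1460
  i=8: 2635   i=9: 1156     …   i=30: 1157
  i=31: 2549
Match at i=31, j=60: a = 31·61 + 60 = 1951.

1951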